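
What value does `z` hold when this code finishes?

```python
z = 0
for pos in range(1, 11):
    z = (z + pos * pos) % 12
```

Let's trace through this code step by step.

Initialize: z = 0
Entering loop: for pos in range(1, 11):

After execution: z = 1
1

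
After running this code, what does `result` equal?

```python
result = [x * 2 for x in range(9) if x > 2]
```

Let's trace through this code step by step.

Initialize: result = [x * 2 for x in range(9) if x > 2]

After execution: result = [6, 8, 10, 12, 14, 16]
[6, 8, 10, 12, 14, 16]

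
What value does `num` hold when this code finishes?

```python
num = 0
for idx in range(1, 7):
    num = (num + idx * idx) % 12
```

Let's trace through this code step by step.

Initialize: num = 0
Entering loop: for idx in range(1, 7):

After execution: num = 7
7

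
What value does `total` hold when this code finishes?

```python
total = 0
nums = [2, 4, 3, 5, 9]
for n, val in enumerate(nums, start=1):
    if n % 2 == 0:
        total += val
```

Let's trace through this code step by step.

Initialize: total = 0
Initialize: nums = [2, 4, 3, 5, 9]
Entering loop: for n, val in enumerate(nums, start=1):

After execution: total = 9
9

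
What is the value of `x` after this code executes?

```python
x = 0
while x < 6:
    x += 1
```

Let's trace through this code step by step.

Initialize: x = 0
Entering loop: while x < 6:

After execution: x = 6
6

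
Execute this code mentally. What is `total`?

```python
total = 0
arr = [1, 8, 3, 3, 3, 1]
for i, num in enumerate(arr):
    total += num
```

Let's trace through this code step by step.

Initialize: total = 0
Initialize: arr = [1, 8, 3, 3, 3, 1]
Entering loop: for i, num in enumerate(arr):

After execution: total = 19
19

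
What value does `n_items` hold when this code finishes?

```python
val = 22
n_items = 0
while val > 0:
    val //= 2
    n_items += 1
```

Let's trace through this code step by step.

Initialize: val = 22
Initialize: n_items = 0
Entering loop: while val > 0:

After execution: n_items = 5
5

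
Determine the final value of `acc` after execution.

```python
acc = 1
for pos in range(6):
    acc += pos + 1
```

Let's trace through this code step by step.

Initialize: acc = 1
Entering loop: for pos in range(6):

After execution: acc = 22
22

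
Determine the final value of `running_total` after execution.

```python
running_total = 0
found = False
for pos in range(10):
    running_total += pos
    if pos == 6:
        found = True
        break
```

Let's trace through this code step by step.

Initialize: running_total = 0
Initialize: found = False
Entering loop: for pos in range(10):

After execution: running_total = 21
21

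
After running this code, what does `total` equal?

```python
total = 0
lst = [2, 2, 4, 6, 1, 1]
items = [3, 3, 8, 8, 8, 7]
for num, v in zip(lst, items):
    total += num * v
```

Let's trace through this code step by step.

Initialize: total = 0
Initialize: lst = [2, 2, 4, 6, 1, 1]
Initialize: items = [3, 3, 8, 8, 8, 7]
Entering loop: for num, v in zip(lst, items):

After execution: total = 107
107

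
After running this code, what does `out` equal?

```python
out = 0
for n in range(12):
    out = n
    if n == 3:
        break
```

Let's trace through this code step by step.

Initialize: out = 0
Entering loop: for n in range(12):

After execution: out = 3
3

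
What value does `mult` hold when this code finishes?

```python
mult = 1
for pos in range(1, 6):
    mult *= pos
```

Let's trace through this code step by step.

Initialize: mult = 1
Entering loop: for pos in range(1, 6):

After execution: mult = 120
120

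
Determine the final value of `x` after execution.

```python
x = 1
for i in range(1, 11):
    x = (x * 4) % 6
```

Let's trace through this code step by step.

Initialize: x = 1
Entering loop: for i in range(1, 11):

After execution: x = 4
4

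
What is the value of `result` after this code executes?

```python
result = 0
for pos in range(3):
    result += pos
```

Let's trace through this code step by step.

Initialize: result = 0
Entering loop: for pos in range(3):

After execution: result = 3
3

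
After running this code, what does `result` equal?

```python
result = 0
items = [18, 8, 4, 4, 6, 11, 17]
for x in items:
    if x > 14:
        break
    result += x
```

Let's trace through this code step by step.

Initialize: result = 0
Initialize: items = [18, 8, 4, 4, 6, 11, 17]
Entering loop: for x in items:

After execution: result = 0
0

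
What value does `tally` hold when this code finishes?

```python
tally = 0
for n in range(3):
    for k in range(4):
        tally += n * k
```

Let's trace through this code step by step.

Initialize: tally = 0
Entering loop: for n in range(3):

After execution: tally = 18
18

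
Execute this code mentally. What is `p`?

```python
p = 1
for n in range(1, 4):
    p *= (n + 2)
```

Let's trace through this code step by step.

Initialize: p = 1
Entering loop: for n in range(1, 4):

After execution: p = 60
60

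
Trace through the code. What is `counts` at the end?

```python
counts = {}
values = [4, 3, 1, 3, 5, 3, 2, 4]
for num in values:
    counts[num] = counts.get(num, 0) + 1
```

Let's trace through this code step by step.

Initialize: counts = {}
Initialize: values = [4, 3, 1, 3, 5, 3, 2, 4]
Entering loop: for num in values:

After execution: counts = {4: 2, 3: 3, 1: 1, 5: 1, 2: 1}
{4: 2, 3: 3, 1: 1, 5: 1, 2: 1}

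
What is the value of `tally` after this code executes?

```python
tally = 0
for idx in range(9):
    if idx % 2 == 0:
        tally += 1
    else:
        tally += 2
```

Let's trace through this code step by step.

Initialize: tally = 0
Entering loop: for idx in range(9):

After execution: tally = 13
13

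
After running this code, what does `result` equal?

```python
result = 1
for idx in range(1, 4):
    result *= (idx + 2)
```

Let's trace through this code step by step.

Initialize: result = 1
Entering loop: for idx in range(1, 4):

After execution: result = 60
60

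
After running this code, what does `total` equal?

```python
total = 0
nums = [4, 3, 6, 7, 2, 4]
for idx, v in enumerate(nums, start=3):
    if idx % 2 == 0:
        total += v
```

Let's trace through this code step by step.

Initialize: total = 0
Initialize: nums = [4, 3, 6, 7, 2, 4]
Entering loop: for idx, v in enumerate(nums, start=3):

After execution: total = 14
14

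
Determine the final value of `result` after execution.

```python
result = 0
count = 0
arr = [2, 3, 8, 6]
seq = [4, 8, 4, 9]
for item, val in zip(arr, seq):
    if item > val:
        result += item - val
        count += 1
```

Let's trace through this code step by step.

Initialize: result = 0
Initialize: count = 0
Initialize: arr = [2, 3, 8, 6]
Initialize: seq = [4, 8, 4, 9]
Entering loop: for item, val in zip(arr, seq):

After execution: result = 4
4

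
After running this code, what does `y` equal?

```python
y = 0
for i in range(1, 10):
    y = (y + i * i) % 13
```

Let's trace through this code step by step.

Initialize: y = 0
Entering loop: for i in range(1, 10):

After execution: y = 12
12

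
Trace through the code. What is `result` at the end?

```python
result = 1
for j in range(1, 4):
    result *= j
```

Let's trace through this code step by step.

Initialize: result = 1
Entering loop: for j in range(1, 4):

After execution: result = 6
6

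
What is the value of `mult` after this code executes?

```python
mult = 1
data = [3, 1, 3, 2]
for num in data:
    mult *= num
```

Let's trace through this code step by step.

Initialize: mult = 1
Initialize: data = [3, 1, 3, 2]
Entering loop: for num in data:

After execution: mult = 18
18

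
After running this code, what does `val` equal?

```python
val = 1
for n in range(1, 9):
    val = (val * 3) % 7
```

Let's trace through this code step by step.

Initialize: val = 1
Entering loop: for n in range(1, 9):

After execution: val = 2
2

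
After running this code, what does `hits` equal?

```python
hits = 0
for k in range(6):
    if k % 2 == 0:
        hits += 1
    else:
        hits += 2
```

Let's trace through this code step by step.

Initialize: hits = 0
Entering loop: for k in range(6):

After execution: hits = 9
9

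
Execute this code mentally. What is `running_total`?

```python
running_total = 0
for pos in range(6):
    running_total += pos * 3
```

Let's trace through this code step by step.

Initialize: running_total = 0
Entering loop: for pos in range(6):

After execution: running_total = 45
45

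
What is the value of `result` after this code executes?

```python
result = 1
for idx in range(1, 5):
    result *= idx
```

Let's trace through this code step by step.

Initialize: result = 1
Entering loop: for idx in range(1, 5):

After execution: result = 24
24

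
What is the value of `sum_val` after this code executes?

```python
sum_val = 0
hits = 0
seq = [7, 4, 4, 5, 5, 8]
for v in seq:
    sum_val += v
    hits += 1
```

Let's trace through this code step by step.

Initialize: sum_val = 0
Initialize: hits = 0
Initialize: seq = [7, 4, 4, 5, 5, 8]
Entering loop: for v in seq:

After execution: sum_val = 33
33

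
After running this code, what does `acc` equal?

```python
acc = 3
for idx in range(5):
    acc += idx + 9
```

Let's trace through this code step by step.

Initialize: acc = 3
Entering loop: for idx in range(5):

After execution: acc = 58
58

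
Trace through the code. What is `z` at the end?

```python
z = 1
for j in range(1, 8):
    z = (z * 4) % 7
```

Let's trace through this code step by step.

Initialize: z = 1
Entering loop: for j in range(1, 8):

After execution: z = 4
4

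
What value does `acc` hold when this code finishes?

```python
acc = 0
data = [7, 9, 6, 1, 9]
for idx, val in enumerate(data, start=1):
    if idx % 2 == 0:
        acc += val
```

Let's trace through this code step by step.

Initialize: acc = 0
Initialize: data = [7, 9, 6, 1, 9]
Entering loop: for idx, val in enumerate(data, start=1):

After execution: acc = 10
10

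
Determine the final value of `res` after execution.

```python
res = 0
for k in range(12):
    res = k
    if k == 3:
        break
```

Let's trace through this code step by step.

Initialize: res = 0
Entering loop: for k in range(12):

After execution: res = 3
3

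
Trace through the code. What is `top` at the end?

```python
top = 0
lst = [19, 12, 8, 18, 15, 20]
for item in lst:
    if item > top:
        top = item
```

Let's trace through this code step by step.

Initialize: top = 0
Initialize: lst = [19, 12, 8, 18, 15, 20]
Entering loop: for item in lst:

After execution: top = 20
20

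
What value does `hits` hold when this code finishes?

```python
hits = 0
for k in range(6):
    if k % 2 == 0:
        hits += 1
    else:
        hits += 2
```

Let's trace through this code step by step.

Initialize: hits = 0
Entering loop: for k in range(6):

After execution: hits = 9
9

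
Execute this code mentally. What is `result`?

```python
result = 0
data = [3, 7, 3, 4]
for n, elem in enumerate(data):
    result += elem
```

Let's trace through this code step by step.

Initialize: result = 0
Initialize: data = [3, 7, 3, 4]
Entering loop: for n, elem in enumerate(data):

After execution: result = 17
17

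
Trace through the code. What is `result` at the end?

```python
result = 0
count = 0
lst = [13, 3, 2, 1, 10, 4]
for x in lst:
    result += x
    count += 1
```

Let's trace through this code step by step.

Initialize: result = 0
Initialize: count = 0
Initialize: lst = [13, 3, 2, 1, 10, 4]
Entering loop: for x in lst:

After execution: result = 33
33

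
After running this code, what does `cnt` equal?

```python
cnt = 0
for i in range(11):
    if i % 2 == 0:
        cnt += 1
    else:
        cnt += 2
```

Let's trace through this code step by step.

Initialize: cnt = 0
Entering loop: for i in range(11):

After execution: cnt = 16
16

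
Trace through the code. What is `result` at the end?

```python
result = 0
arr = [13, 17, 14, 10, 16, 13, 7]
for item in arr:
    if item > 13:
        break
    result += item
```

Let's trace through this code step by step.

Initialize: result = 0
Initialize: arr = [13, 17, 14, 10, 16, 13, 7]
Entering loop: for item in arr:

After execution: result = 13
13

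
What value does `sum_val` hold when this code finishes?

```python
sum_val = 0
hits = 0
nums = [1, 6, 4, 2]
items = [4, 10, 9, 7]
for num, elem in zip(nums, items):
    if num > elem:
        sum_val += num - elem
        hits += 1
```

Let's trace through this code step by step.

Initialize: sum_val = 0
Initialize: hits = 0
Initialize: nums = [1, 6, 4, 2]
Initialize: items = [4, 10, 9, 7]
Entering loop: for num, elem in zip(nums, items):

After execution: sum_val = 0
0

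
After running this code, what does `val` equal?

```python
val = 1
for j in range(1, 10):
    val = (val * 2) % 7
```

Let's trace through this code step by step.

Initialize: val = 1
Entering loop: for j in range(1, 10):

After execution: val = 1
1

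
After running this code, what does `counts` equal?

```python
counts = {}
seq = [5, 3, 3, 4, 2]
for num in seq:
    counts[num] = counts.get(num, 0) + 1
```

Let's trace through this code step by step.

Initialize: counts = {}
Initialize: seq = [5, 3, 3, 4, 2]
Entering loop: for num in seq:

After execution: counts = {5: 1, 3: 2, 4: 1, 2: 1}
{5: 1, 3: 2, 4: 1, 2: 1}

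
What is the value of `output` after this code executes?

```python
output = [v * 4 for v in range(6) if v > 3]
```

Let's trace through this code step by step.

Initialize: output = [v * 4 for v in range(6) if v > 3]

After execution: output = [16, 20]
[16, 20]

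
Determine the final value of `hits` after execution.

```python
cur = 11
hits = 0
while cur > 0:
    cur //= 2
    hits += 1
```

Let's trace through this code step by step.

Initialize: cur = 11
Initialize: hits = 0
Entering loop: while cur > 0:

After execution: hits = 4
4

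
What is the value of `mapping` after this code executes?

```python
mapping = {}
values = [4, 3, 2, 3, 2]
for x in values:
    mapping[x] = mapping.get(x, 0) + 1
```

Let's trace through this code step by step.

Initialize: mapping = {}
Initialize: values = [4, 3, 2, 3, 2]
Entering loop: for x in values:

After execution: mapping = {4: 1, 3: 2, 2: 2}
{4: 1, 3: 2, 2: 2}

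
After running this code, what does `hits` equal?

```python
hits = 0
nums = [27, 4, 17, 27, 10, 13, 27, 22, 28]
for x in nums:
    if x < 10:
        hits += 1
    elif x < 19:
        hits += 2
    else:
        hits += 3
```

Let's trace through this code step by step.

Initialize: hits = 0
Initialize: nums = [27, 4, 17, 27, 10, 13, 27, 22, 28]
Entering loop: for x in nums:

After execution: hits = 22
22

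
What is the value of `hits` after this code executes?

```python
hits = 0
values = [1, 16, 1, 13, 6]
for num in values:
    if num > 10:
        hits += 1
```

Let's trace through this code step by step.

Initialize: hits = 0
Initialize: values = [1, 16, 1, 13, 6]
Entering loop: for num in values:

After execution: hits = 2
2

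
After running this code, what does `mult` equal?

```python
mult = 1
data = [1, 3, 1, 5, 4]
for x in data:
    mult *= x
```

Let's trace through this code step by step.

Initialize: mult = 1
Initialize: data = [1, 3, 1, 5, 4]
Entering loop: for x in data:

After execution: mult = 60
60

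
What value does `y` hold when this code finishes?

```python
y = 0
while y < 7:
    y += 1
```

Let's trace through this code step by step.

Initialize: y = 0
Entering loop: while y < 7:

After execution: y = 7
7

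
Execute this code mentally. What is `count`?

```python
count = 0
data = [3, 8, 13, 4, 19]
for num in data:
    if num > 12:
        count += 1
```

Let's trace through this code step by step.

Initialize: count = 0
Initialize: data = [3, 8, 13, 4, 19]
Entering loop: for num in data:

After execution: count = 2
2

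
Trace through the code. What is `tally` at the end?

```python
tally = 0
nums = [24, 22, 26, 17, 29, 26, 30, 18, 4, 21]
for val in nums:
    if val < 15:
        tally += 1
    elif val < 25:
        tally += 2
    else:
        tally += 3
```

Let's trace through this code step by step.

Initialize: tally = 0
Initialize: nums = [24, 22, 26, 17, 29, 26, 30, 18, 4, 21]
Entering loop: for val in nums:

After execution: tally = 23
23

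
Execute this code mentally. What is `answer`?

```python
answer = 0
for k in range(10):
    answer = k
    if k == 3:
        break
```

Let's trace through this code step by step.

Initialize: answer = 0
Entering loop: for k in range(10):

After execution: answer = 3
3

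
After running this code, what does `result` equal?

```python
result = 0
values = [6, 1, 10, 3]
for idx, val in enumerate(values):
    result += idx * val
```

Let's trace through this code step by step.

Initialize: result = 0
Initialize: values = [6, 1, 10, 3]
Entering loop: for idx, val in enumerate(values):

After execution: result = 30
30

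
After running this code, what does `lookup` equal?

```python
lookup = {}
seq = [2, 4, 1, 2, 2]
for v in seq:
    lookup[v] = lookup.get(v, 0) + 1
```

Let's trace through this code step by step.

Initialize: lookup = {}
Initialize: seq = [2, 4, 1, 2, 2]
Entering loop: for v in seq:

After execution: lookup = {2: 3, 4: 1, 1: 1}
{2: 3, 4: 1, 1: 1}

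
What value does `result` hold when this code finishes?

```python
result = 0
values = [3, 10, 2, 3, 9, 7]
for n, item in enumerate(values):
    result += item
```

Let's trace through this code step by step.

Initialize: result = 0
Initialize: values = [3, 10, 2, 3, 9, 7]
Entering loop: for n, item in enumerate(values):

After execution: result = 34
34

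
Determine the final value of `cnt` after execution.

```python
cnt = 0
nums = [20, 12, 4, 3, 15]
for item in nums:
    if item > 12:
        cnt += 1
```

Let's trace through this code step by step.

Initialize: cnt = 0
Initialize: nums = [20, 12, 4, 3, 15]
Entering loop: for item in nums:

After execution: cnt = 2
2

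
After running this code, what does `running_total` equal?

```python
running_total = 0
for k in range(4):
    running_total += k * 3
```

Let's trace through this code step by step.

Initialize: running_total = 0
Entering loop: for k in range(4):

After execution: running_total = 18
18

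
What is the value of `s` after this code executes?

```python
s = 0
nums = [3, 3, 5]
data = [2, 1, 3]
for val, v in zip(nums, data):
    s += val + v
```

Let's trace through this code step by step.

Initialize: s = 0
Initialize: nums = [3, 3, 5]
Initialize: data = [2, 1, 3]
Entering loop: for val, v in zip(nums, data):

After execution: s = 17
17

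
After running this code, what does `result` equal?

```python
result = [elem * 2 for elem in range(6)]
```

Let's trace through this code step by step.

Initialize: result = [elem * 2 for elem in range(6)]

After execution: result = [0, 2, 4, 6, 8, 10]
[0, 2, 4, 6, 8, 10]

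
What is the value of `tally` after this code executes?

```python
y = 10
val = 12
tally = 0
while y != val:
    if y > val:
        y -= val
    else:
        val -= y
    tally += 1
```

Let's trace through this code step by step.

Initialize: y = 10
Initialize: val = 12
Initialize: tally = 0
Entering loop: while y != val:

After execution: tally = 5
5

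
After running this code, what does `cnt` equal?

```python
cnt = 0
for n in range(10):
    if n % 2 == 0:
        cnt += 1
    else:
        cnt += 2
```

Let's trace through this code step by step.

Initialize: cnt = 0
Entering loop: for n in range(10):

After execution: cnt = 15
15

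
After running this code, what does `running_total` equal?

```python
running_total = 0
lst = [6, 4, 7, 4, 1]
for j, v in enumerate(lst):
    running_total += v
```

Let's trace through this code step by step.

Initialize: running_total = 0
Initialize: lst = [6, 4, 7, 4, 1]
Entering loop: for j, v in enumerate(lst):

After execution: running_total = 22
22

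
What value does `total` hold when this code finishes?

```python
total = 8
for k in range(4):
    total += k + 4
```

Let's trace through this code step by step.

Initialize: total = 8
Entering loop: for k in range(4):

After execution: total = 30
30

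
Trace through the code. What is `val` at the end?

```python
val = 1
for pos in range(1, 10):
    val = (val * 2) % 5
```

Let's trace through this code step by step.

Initialize: val = 1
Entering loop: for pos in range(1, 10):

After execution: val = 2
2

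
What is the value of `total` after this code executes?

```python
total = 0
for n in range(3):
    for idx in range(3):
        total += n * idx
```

Let's trace through this code step by step.

Initialize: total = 0
Entering loop: for n in range(3):

After execution: total = 9
9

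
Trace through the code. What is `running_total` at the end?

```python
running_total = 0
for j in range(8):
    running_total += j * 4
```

Let's trace through this code step by step.

Initialize: running_total = 0
Entering loop: for j in range(8):

After execution: running_total = 112
112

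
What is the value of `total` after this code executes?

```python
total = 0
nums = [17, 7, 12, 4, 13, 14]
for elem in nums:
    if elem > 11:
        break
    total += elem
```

Let's trace through this code step by step.

Initialize: total = 0
Initialize: nums = [17, 7, 12, 4, 13, 14]
Entering loop: for elem in nums:

After execution: total = 0
0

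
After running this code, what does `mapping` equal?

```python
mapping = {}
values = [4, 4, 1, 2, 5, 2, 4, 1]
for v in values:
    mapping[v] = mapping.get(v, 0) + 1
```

Let's trace through this code step by step.

Initialize: mapping = {}
Initialize: values = [4, 4, 1, 2, 5, 2, 4, 1]
Entering loop: for v in values:

After execution: mapping = {4: 3, 1: 2, 2: 2, 5: 1}
{4: 3, 1: 2, 2: 2, 5: 1}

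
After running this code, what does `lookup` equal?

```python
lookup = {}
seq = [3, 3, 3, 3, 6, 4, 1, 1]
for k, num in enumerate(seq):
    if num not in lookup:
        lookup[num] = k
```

Let's trace through this code step by step.

Initialize: lookup = {}
Initialize: seq = [3, 3, 3, 3, 6, 4, 1, 1]
Entering loop: for k, num in enumerate(seq):

After execution: lookup = {3: 0, 6: 4, 4: 5, 1: 6}
{3: 0, 6: 4, 4: 5, 1: 6}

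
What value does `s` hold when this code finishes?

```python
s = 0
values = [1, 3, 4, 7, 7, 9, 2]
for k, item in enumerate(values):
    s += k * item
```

Let's trace through this code step by step.

Initialize: s = 0
Initialize: values = [1, 3, 4, 7, 7, 9, 2]
Entering loop: for k, item in enumerate(values):

After execution: s = 117
117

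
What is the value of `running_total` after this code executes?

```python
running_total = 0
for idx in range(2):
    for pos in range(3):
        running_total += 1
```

Let's trace through this code step by step.

Initialize: running_total = 0
Entering loop: for idx in range(2):

After execution: running_total = 6
6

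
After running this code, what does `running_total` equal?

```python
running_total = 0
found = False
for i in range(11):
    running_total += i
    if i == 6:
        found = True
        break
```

Let's trace through this code step by step.

Initialize: running_total = 0
Initialize: found = False
Entering loop: for i in range(11):

After execution: running_total = 21
21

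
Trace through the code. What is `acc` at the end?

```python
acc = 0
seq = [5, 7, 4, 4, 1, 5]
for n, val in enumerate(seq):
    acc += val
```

Let's trace through this code step by step.

Initialize: acc = 0
Initialize: seq = [5, 7, 4, 4, 1, 5]
Entering loop: for n, val in enumerate(seq):

After execution: acc = 26
26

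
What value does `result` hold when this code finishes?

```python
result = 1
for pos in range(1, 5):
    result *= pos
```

Let's trace through this code step by step.

Initialize: result = 1
Entering loop: for pos in range(1, 5):

After execution: result = 24
24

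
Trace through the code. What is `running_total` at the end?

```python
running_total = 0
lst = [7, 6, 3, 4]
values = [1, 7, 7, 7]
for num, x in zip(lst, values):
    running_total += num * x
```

Let's trace through this code step by step.

Initialize: running_total = 0
Initialize: lst = [7, 6, 3, 4]
Initialize: values = [1, 7, 7, 7]
Entering loop: for num, x in zip(lst, values):

After execution: running_total = 98
98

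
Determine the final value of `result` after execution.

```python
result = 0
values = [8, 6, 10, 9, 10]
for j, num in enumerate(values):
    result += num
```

Let's trace through this code step by step.

Initialize: result = 0
Initialize: values = [8, 6, 10, 9, 10]
Entering loop: for j, num in enumerate(values):

After execution: result = 43
43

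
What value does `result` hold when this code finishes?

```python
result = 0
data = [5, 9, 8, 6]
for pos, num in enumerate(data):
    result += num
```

Let's trace through this code step by step.

Initialize: result = 0
Initialize: data = [5, 9, 8, 6]
Entering loop: for pos, num in enumerate(data):

After execution: result = 28
28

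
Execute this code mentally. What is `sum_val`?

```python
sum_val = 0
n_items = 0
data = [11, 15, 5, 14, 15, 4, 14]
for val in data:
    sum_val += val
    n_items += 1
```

Let's trace through this code step by step.

Initialize: sum_val = 0
Initialize: n_items = 0
Initialize: data = [11, 15, 5, 14, 15, 4, 14]
Entering loop: for val in data:

After execution: sum_val = 78
78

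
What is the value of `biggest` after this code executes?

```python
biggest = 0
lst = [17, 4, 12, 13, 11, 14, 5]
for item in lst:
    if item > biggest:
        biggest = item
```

Let's trace through this code step by step.

Initialize: biggest = 0
Initialize: lst = [17, 4, 12, 13, 11, 14, 5]
Entering loop: for item in lst:

After execution: biggest = 17
17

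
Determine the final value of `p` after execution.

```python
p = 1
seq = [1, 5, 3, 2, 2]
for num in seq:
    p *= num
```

Let's trace through this code step by step.

Initialize: p = 1
Initialize: seq = [1, 5, 3, 2, 2]
Entering loop: for num in seq:

After execution: p = 60
60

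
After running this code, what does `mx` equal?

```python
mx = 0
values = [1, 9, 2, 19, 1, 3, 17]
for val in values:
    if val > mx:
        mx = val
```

Let's trace through this code step by step.

Initialize: mx = 0
Initialize: values = [1, 9, 2, 19, 1, 3, 17]
Entering loop: for val in values:

After execution: mx = 19
19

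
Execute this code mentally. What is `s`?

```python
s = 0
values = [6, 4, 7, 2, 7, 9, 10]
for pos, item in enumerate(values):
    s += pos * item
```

Let's trace through this code step by step.

Initialize: s = 0
Initialize: values = [6, 4, 7, 2, 7, 9, 10]
Entering loop: for pos, item in enumerate(values):

After execution: s = 157
157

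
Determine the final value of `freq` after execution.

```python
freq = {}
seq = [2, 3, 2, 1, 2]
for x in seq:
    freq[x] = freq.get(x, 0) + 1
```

Let's trace through this code step by step.

Initialize: freq = {}
Initialize: seq = [2, 3, 2, 1, 2]
Entering loop: for x in seq:

After execution: freq = {2: 3, 3: 1, 1: 1}
{2: 3, 3: 1, 1: 1}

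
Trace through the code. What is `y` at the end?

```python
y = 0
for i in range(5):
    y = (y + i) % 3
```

Let's trace through this code step by step.

Initialize: y = 0
Entering loop: for i in range(5):

After execution: y = 1
1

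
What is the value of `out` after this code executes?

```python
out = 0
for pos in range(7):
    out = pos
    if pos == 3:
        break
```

Let's trace through this code step by step.

Initialize: out = 0
Entering loop: for pos in range(7):

After execution: out = 3
3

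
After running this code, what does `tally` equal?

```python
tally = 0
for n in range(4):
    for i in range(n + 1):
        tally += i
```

Let's trace through this code step by step.

Initialize: tally = 0
Entering loop: for n in range(4):

After execution: tally = 10
10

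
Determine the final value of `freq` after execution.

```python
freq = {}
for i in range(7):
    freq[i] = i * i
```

Let's trace through this code step by step.

Initialize: freq = {}
Entering loop: for i in range(7):

After execution: freq = {0: 0, 1: 1, 2: 4, 3: 9, 4: 16, 5: 25, 6: 36}
{0: 0, 1: 1, 2: 4, 3: 9, 4: 16, 5: 25, 6: 36}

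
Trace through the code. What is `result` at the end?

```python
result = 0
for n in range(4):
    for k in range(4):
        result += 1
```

Let's trace through this code step by step.

Initialize: result = 0
Entering loop: for n in range(4):

After execution: result = 16
16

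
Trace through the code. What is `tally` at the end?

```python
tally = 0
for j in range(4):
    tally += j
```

Let's trace through this code step by step.

Initialize: tally = 0
Entering loop: for j in range(4):

After execution: tally = 6
6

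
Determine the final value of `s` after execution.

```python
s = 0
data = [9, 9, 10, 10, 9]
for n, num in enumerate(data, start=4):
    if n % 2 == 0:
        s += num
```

Let's trace through this code step by step.

Initialize: s = 0
Initialize: data = [9, 9, 10, 10, 9]
Entering loop: for n, num in enumerate(data, start=4):

After execution: s = 28
28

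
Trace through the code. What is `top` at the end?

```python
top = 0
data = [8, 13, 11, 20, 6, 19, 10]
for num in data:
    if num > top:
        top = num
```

Let's trace through this code step by step.

Initialize: top = 0
Initialize: data = [8, 13, 11, 20, 6, 19, 10]
Entering loop: for num in data:

After execution: top = 20
20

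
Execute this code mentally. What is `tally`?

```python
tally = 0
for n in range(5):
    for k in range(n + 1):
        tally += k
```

Let's trace through this code step by step.

Initialize: tally = 0
Entering loop: for n in range(5):

After execution: tally = 20
20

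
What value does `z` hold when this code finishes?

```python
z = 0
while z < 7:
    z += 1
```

Let's trace through this code step by step.

Initialize: z = 0
Entering loop: while z < 7:

After execution: z = 7
7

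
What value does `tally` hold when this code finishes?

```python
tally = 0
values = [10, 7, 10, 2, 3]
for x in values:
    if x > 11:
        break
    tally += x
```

Let's trace through this code step by step.

Initialize: tally = 0
Initialize: values = [10, 7, 10, 2, 3]
Entering loop: for x in values:

After execution: tally = 32
32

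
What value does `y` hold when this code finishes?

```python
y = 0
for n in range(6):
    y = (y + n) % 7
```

Let's trace through this code step by step.

Initialize: y = 0
Entering loop: for n in range(6):

After execution: y = 1
1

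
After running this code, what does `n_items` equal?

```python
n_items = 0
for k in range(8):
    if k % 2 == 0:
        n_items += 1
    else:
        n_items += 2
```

Let's trace through this code step by step.

Initialize: n_items = 0
Entering loop: for k in range(8):

After execution: n_items = 12
12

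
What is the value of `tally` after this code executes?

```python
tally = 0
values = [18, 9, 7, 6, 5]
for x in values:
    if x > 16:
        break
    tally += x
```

Let's trace through this code step by step.

Initialize: tally = 0
Initialize: values = [18, 9, 7, 6, 5]
Entering loop: for x in values:

After execution: tally = 0
0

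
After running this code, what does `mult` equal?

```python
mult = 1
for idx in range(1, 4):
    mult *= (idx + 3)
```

Let's trace through this code step by step.

Initialize: mult = 1
Entering loop: for idx in range(1, 4):

After execution: mult = 120
120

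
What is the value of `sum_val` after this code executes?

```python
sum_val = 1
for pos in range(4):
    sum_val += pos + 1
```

Let's trace through this code step by step.

Initialize: sum_val = 1
Entering loop: for pos in range(4):

After execution: sum_val = 11
11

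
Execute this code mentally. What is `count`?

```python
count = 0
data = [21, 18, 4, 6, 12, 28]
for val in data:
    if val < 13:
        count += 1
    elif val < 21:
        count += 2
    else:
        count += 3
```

Let's trace through this code step by step.

Initialize: count = 0
Initialize: data = [21, 18, 4, 6, 12, 28]
Entering loop: for val in data:

After execution: count = 11
11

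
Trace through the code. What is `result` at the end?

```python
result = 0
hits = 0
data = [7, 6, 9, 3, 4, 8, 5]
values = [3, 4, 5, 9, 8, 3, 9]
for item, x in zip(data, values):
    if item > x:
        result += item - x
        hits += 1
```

Let's trace through this code step by step.

Initialize: result = 0
Initialize: hits = 0
Initialize: data = [7, 6, 9, 3, 4, 8, 5]
Initialize: values = [3, 4, 5, 9, 8, 3, 9]
Entering loop: for item, x in zip(data, values):

After execution: result = 15
15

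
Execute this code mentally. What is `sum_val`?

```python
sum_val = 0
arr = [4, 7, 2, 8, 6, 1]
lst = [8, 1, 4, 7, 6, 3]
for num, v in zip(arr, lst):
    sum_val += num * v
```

Let's trace through this code step by step.

Initialize: sum_val = 0
Initialize: arr = [4, 7, 2, 8, 6, 1]
Initialize: lst = [8, 1, 4, 7, 6, 3]
Entering loop: for num, v in zip(arr, lst):

After execution: sum_val = 142
142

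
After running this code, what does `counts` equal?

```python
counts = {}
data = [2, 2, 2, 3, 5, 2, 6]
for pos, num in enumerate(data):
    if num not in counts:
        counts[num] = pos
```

Let's trace through this code step by step.

Initialize: counts = {}
Initialize: data = [2, 2, 2, 3, 5, 2, 6]
Entering loop: for pos, num in enumerate(data):

After execution: counts = {2: 0, 3: 3, 5: 4, 6: 6}
{2: 0, 3: 3, 5: 4, 6: 6}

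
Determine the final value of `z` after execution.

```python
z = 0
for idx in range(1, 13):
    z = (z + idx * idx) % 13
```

Let's trace through this code step by step.

Initialize: z = 0
Entering loop: for idx in range(1, 13):

After execution: z = 0
0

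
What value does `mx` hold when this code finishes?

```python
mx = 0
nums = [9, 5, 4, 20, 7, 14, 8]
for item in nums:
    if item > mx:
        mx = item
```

Let's trace through this code step by step.

Initialize: mx = 0
Initialize: nums = [9, 5, 4, 20, 7, 14, 8]
Entering loop: for item in nums:

After execution: mx = 20
20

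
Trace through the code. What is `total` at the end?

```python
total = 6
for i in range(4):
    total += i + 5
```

Let's trace through this code step by step.

Initialize: total = 6
Entering loop: for i in range(4):

After execution: total = 32
32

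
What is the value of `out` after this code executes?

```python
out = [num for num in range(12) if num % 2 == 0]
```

Let's trace through this code step by step.

Initialize: out = [num for num in range(12) if num % 2 == 0]

After execution: out = [0, 2, 4, 6, 8, 10]
[0, 2, 4, 6, 8, 10]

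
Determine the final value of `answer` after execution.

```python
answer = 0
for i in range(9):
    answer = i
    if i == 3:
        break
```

Let's trace through this code step by step.

Initialize: answer = 0
Entering loop: for i in range(9):

After execution: answer = 3
3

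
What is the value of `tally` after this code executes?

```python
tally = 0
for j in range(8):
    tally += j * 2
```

Let's trace through this code step by step.

Initialize: tally = 0
Entering loop: for j in range(8):

After execution: tally = 56
56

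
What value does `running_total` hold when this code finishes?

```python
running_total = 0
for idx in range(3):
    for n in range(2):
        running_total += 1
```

Let's trace through this code step by step.

Initialize: running_total = 0
Entering loop: for idx in range(3):

After execution: running_total = 6
6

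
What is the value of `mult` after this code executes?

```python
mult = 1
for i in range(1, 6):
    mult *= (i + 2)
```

Let's trace through this code step by step.

Initialize: mult = 1
Entering loop: for i in range(1, 6):

After execution: mult = 2520
2520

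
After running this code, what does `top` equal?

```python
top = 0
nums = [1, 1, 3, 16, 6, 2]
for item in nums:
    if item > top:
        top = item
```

Let's trace through this code step by step.

Initialize: top = 0
Initialize: nums = [1, 1, 3, 16, 6, 2]
Entering loop: for item in nums:

After execution: top = 16
16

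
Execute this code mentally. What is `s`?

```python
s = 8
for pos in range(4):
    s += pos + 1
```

Let's trace through this code step by step.

Initialize: s = 8
Entering loop: for pos in range(4):

After execution: s = 18
18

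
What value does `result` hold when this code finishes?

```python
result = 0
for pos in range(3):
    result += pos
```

Let's trace through this code step by step.

Initialize: result = 0
Entering loop: for pos in range(3):

After execution: result = 3
3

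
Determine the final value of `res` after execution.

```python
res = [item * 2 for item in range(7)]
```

Let's trace through this code step by step.

Initialize: res = [item * 2 for item in range(7)]

After execution: res = [0, 2, 4, 6, 8, 10, 12]
[0, 2, 4, 6, 8, 10, 12]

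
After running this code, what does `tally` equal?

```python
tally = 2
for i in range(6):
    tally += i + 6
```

Let's trace through this code step by step.

Initialize: tally = 2
Entering loop: for i in range(6):

After execution: tally = 53
53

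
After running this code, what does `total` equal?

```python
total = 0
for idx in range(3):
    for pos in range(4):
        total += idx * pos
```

Let's trace through this code step by step.

Initialize: total = 0
Entering loop: for idx in range(3):

After execution: total = 18
18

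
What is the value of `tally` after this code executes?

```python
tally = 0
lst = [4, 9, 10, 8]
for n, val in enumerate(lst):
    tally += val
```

Let's trace through this code step by step.

Initialize: tally = 0
Initialize: lst = [4, 9, 10, 8]
Entering loop: for n, val in enumerate(lst):

After execution: tally = 31
31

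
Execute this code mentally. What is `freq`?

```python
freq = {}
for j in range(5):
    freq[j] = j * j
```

Let's trace through this code step by step.

Initialize: freq = {}
Entering loop: for j in range(5):

After execution: freq = {0: 0, 1: 1, 2: 4, 3: 9, 4: 16}
{0: 0, 1: 1, 2: 4, 3: 9, 4: 16}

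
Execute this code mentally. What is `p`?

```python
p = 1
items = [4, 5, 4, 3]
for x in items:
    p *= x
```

Let's trace through this code step by step.

Initialize: p = 1
Initialize: items = [4, 5, 4, 3]
Entering loop: for x in items:

After execution: p = 240
240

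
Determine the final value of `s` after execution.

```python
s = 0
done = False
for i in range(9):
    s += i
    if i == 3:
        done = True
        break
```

Let's trace through this code step by step.

Initialize: s = 0
Initialize: done = False
Entering loop: for i in range(9):

After execution: s = 6
6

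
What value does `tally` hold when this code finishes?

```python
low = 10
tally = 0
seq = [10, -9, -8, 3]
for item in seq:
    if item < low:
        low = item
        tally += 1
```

Let's trace through this code step by step.

Initialize: low = 10
Initialize: tally = 0
Initialize: seq = [10, -9, -8, 3]
Entering loop: for item in seq:

After execution: tally = 1
1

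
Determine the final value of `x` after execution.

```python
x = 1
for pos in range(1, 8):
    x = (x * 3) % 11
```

Let's trace through this code step by step.

Initialize: x = 1
Entering loop: for pos in range(1, 8):

After execution: x = 9
9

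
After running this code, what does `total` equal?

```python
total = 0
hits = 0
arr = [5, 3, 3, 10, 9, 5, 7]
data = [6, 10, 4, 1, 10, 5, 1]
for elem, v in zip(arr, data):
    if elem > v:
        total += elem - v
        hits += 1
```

Let's trace through this code step by step.

Initialize: total = 0
Initialize: hits = 0
Initialize: arr = [5, 3, 3, 10, 9, 5, 7]
Initialize: data = [6, 10, 4, 1, 10, 5, 1]
Entering loop: for elem, v in zip(arr, data):

After execution: total = 15
15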